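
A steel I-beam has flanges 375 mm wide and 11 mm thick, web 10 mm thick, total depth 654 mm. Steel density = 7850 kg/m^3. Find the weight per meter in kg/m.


A_flanges = 2 * 375 * 11 = 8250 mm^2
A_web = (654 - 2 * 11) * 10 = 6320 mm^2
A_total = 8250 + 6320 = 14570 mm^2 = 0.014570 m^2
Weight = rho * A = 7850 * 0.014570 = 114.3745 kg/m

114.3745 kg/m


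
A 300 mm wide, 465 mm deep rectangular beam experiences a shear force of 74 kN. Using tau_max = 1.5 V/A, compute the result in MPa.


A = b * h = 300 * 465 = 139500 mm^2
V = 74 kN = 74000.0 N
tau_max = 1.5 * V / A = 1.5 * 74000.0 / 139500
= 0.7957 MPa

0.7957 MPa


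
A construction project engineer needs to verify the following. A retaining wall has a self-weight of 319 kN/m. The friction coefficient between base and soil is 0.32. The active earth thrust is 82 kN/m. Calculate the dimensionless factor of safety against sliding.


Resisting force = mu * W = 0.32 * 319 = 102.08 kN/m
FOS = Resisting / Driving = 102.08 / 82
= 1.2449 (dimensionless)

1.2449 (dimensionless)


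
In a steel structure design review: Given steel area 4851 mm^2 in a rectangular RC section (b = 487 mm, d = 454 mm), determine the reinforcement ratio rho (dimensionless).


rho = As / (b * d)
= 4851 / (487 * 454)
= 4851 / 221098
= 0.02194 (dimensionless)

0.02194 (dimensionless)


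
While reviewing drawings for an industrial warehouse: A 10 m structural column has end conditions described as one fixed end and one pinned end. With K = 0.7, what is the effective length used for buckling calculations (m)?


L_eff = K * L
= 0.7 * 10
= 7.0 m

7.0 m


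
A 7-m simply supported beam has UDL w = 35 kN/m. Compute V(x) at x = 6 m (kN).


R_A = w * L / 2 = 35 * 7 / 2 = 122.5 kN
V(x) = R_A - w * x = 122.5 - 35 * 6
= -87.5 kN

-87.5 kN


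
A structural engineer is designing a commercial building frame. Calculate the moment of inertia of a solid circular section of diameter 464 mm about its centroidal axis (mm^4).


r = d / 2 = 464 / 2 = 232.0 mm
I = pi * r^4 / 4 = pi * 232.0^4 / 4
= 2275316524.67 mm^4

2275316524.67 mm^4


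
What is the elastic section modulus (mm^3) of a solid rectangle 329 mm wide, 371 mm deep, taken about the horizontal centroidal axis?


S = b * h^2 / 6
= 329 * 371^2 / 6
= 329 * 137641 / 6
= 7547314.83 mm^3

7547314.83 mm^3


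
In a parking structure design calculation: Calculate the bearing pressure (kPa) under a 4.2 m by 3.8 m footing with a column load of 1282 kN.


A = 4.2 * 3.8 = 15.96 m^2
q = P / A = 1282 / 15.96
= 80.3258 kPa

80.3258 kPa


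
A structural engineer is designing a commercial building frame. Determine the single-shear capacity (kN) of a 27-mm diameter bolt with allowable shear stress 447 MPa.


A = pi * d^2 / 4 = pi * 27^2 / 4 = 572.5553 mm^2
V = f_v * A / 1000 = 447 * 572.5553 / 1000
= 255.9322 kN

255.9322 kN


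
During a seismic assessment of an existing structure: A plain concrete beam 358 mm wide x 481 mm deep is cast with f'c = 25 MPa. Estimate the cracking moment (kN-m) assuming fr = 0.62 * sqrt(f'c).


fr = 0.62 * sqrt(25) = 0.62 * 5.0 = 3.1 MPa
I = 358 * 481^3 / 12 = 3319991789.83 mm^4
y_t = 240.5 mm
M_cr = fr * I / y_t = 3.1 * 3319991789.83 / 240.5 N-mm
= 42.7941 kN-m

42.7941 kN-m


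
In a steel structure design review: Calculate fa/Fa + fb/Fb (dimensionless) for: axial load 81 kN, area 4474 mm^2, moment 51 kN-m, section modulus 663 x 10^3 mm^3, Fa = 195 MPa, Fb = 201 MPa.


f_a = P / A = 81000.0 / 4474 = 18.1046 MPa
f_b = M / S = 51000000.0 / 663000.0 = 76.9231 MPa
Ratio = f_a / Fa + f_b / Fb
= 18.1046 / 195 + 76.9231 / 201
= 0.4755 (dimensionless)

0.4755 (dimensionless)


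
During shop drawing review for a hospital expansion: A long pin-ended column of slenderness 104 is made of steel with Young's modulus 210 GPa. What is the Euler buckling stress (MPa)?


sigma_cr = pi^2 * E / lambda^2
= 9.8696 * 210000.0 / 104^2
= 9.8696 * 210000.0 / 10816
= 191.6251 MPa

191.6251 MPa


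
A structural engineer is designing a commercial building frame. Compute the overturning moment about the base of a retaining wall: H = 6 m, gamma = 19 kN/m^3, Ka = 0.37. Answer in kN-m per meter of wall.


Pa = 0.5 * Ka * gamma * H^2
= 0.5 * 0.37 * 19 * 6^2
= 126.54 kN/m
Arm = H / 3 = 6 / 3 = 2.0 m
Mo = Pa * arm = Pa * H / 3 = 126.54 * 6 / 3 = 253.08 kN-m/m

253.08 kN-m/m


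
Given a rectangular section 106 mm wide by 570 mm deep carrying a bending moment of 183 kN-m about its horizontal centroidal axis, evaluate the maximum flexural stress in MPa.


I = b * h^3 / 12 = 106 * 570^3 / 12 = 1635871500.0 mm^4
y = h / 2 = 570 / 2 = 285.0 mm
M = 183 kN-m = 183000000.0 N-mm
sigma = M * y / I = 183000000.0 * 285.0 / 1635871500.0
= 31.88 MPa

31.88 MPa


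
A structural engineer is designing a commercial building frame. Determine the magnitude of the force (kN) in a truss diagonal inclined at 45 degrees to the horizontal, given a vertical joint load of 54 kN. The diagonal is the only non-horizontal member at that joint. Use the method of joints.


At the joint, only the diagonal has a vertical component, so vertical equilibrium gives:
F * sin(45) = 54
F = 54 / sin(45)
= 54 / 0.707107
= 76.37 kN

76.37 kN


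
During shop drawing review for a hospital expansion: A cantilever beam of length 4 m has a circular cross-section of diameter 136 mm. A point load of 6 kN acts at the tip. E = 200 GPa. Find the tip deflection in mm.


I = pi * d^4 / 64 = pi * 136^4 / 64 = 16792893.44 mm^4
L = 4000.0 mm, P = 6000.0 N, E = 200000.0 MPa
delta = P * L^3 / (3 * E * I)
= 6000.0 * 4000.0^3 / (3 * 200000.0 * 16792893.44)
= 38.1114 mm

38.1114 mm


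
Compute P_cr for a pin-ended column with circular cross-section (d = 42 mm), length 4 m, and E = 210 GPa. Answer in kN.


I = pi * d^4 / 64 = 152745.02 mm^4
L = 4000.0 mm
P_cr = pi^2 * E * I / L^2
= 9.8696 * 210000.0 * 152745.02 / 4000.0^2
= 19786.37 N = 19.7864 kN

19.7864 kN


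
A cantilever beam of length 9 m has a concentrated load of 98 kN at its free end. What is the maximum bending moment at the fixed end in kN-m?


For a cantilever with a point load at the free end:
M_max = P * L = 98 * 9 = 882 kN-m

882 kN-m


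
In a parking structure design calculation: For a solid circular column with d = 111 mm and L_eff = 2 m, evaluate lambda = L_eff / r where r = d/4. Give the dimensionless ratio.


Radius of gyration r = d / 4 = 111 / 4 = 27.75 mm
L_eff = 2000.0 mm
Slenderness ratio = L / r = 2000.0 / 27.75 = 72.07 (dimensionless)

72.07 (dimensionless)


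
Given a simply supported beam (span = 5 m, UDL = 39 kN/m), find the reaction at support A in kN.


Total load = w * L = 39 * 5 = 195 kN
By symmetry, each reaction R = total / 2 = 195 / 2 = 97.5 kN

97.5 kN


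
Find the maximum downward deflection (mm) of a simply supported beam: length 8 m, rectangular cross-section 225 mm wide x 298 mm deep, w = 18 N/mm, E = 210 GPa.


I = 225 * 298^3 / 12 = 496192350.0 mm^4
L = 8000.0 mm, w = 18 N/mm, E = 210000.0 MPa
delta = 5 * w * L^4 / (384 * E * I)
= 5 * 18 * 8000.0^4 / (384 * 210000.0 * 496192350.0)
= 9.213 mm

9.213 mm


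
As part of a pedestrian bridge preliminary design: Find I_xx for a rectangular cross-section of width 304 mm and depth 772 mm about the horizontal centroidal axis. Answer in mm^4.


I = b * h^3 / 12
= 304 * 772^3 / 12
= 304 * 460099648 / 12
= 11655857749.33 mm^4

11655857749.33 mm^4


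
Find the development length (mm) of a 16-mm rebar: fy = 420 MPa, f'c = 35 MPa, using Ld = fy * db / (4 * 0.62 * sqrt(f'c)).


Ld = (fy * db) / (4 * 0.62 * sqrt(f'c))
= (420 * 16) / (4 * 0.62 * sqrt(35))
= 6720 / 14.6719
= 458.02 mm

458.02 mm


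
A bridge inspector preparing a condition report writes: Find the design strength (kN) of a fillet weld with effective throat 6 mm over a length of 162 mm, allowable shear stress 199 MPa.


Strength = throat * length * allowable stress
= 6 * 162 * 199 N
= 193428 N
= 193.43 kN

193.43 kN


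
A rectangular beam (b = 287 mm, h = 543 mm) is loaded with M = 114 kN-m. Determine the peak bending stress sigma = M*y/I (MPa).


I = b * h^3 / 12 = 287 * 543^3 / 12 = 3829130250.75 mm^4
y = h / 2 = 543 / 2 = 271.5 mm
M = 114 kN-m = 114000000.0 N-mm
sigma = M * y / I = 114000000.0 * 271.5 / 3829130250.75
= 8.08 MPa

8.08 MPa


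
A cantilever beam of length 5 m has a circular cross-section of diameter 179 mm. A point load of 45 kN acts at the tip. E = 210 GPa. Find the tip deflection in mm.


I = pi * d^4 / 64 = pi * 179^4 / 64 = 50394370.27 mm^4
L = 5000.0 mm, P = 45000.0 N, E = 210000.0 MPa
delta = P * L^3 / (3 * E * I)
= 45000.0 * 5000.0^3 / (3 * 210000.0 * 50394370.27)
= 177.174 mm

177.174 mm


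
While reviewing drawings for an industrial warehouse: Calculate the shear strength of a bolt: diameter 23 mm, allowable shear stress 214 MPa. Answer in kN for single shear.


A = pi * d^2 / 4 = pi * 23^2 / 4 = 415.4756 mm^2
V = f_v * A / 1000 = 214 * 415.4756 / 1000
= 88.9118 kN

88.9118 kN


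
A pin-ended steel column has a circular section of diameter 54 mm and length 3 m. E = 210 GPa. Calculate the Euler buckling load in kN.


I = pi * d^4 / 64 = 417392.79 mm^4
L = 3000.0 mm
P_cr = pi^2 * E * I / L^2
= 9.8696 * 210000.0 * 417392.79 / 3000.0^2
= 96121.71 N = 96.1217 kN

96.1217 kN


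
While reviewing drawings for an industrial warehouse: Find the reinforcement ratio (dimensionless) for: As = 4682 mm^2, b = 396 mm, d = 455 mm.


rho = As / (b * d)
= 4682 / (396 * 455)
= 4682 / 180180
= 0.025985 (dimensionless)

0.025985 (dimensionless)


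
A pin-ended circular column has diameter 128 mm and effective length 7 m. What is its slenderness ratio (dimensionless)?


Radius of gyration r = d / 4 = 128 / 4 = 32.0 mm
L_eff = 7000.0 mm
Slenderness ratio = L / r = 7000.0 / 32.0 = 218.75 (dimensionless)

218.75 (dimensionless)


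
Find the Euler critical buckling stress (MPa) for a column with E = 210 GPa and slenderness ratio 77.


sigma_cr = pi^2 * E / lambda^2
= 9.8696 * 210000.0 / 77^2
= 9.8696 * 210000.0 / 5929
= 349.5728 MPa

349.5728 MPa


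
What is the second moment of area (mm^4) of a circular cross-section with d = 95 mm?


r = d / 2 = 95 / 2 = 47.5 mm
I = pi * r^4 / 4 = pi * 47.5^4 / 4
= 3998198.21 mm^4

3998198.21 mm^4


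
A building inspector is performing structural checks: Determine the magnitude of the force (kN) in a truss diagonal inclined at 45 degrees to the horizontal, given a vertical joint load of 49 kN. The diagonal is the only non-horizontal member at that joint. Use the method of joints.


At the joint, only the diagonal has a vertical component, so vertical equilibrium gives:
F * sin(45) = 49
F = 49 / sin(45)
= 49 / 0.707107
= 69.3 kN

69.3 kN


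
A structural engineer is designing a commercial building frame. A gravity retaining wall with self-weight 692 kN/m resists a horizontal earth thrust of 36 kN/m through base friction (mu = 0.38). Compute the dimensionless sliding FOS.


Resisting force = mu * W = 0.38 * 692 = 262.96 kN/m
FOS = Resisting / Driving = 262.96 / 36
= 7.3044 (dimensionless)

7.3044 (dimensionless)


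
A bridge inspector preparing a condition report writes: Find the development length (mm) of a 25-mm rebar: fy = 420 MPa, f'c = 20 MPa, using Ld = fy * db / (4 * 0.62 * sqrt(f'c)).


Ld = (fy * db) / (4 * 0.62 * sqrt(f'c))
= (420 * 25) / (4 * 0.62 * sqrt(20))
= 10500 / 11.0909
= 946.72 mm

946.72 mm


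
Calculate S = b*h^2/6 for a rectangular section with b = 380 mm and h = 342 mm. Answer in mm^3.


S = b * h^2 / 6
= 380 * 342^2 / 6
= 380 * 116964 / 6
= 7407720.0 mm^3

7407720.0 mm^3


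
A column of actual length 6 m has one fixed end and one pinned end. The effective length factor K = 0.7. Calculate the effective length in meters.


L_eff = K * L
= 0.7 * 6
= 4.2 m

4.2 m


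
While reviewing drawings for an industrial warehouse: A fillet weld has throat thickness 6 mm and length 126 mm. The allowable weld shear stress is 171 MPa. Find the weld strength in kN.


Strength = throat * length * allowable stress
= 6 * 126 * 171 N
= 129276 N
= 129.28 kN

129.28 kN


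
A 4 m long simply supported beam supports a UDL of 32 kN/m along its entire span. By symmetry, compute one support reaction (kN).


Total load = w * L = 32 * 4 = 128 kN
By symmetry, each reaction R = total / 2 = 128 / 2 = 64.0 kN

64.0 kN


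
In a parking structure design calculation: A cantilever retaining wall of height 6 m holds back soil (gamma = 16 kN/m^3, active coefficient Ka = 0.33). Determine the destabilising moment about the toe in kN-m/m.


Pa = 0.5 * Ka * gamma * H^2
= 0.5 * 0.33 * 16 * 6^2
= 95.04 kN/m
Arm = H / 3 = 6 / 3 = 2.0 m
Mo = Pa * arm = Pa * H / 3 = 95.04 * 6 / 3 = 190.08 kN-m/m

190.08 kN-m/m


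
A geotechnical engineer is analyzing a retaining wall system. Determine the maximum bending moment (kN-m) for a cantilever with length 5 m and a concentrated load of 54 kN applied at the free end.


For a cantilever with a point load at the free end:
M_max = P * L = 54 * 5 = 270 kN-m

270 kN-m


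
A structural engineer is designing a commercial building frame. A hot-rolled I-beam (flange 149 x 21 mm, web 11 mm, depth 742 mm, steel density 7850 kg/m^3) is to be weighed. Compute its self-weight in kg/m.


A_flanges = 2 * 149 * 21 = 6258 mm^2
A_web = (742 - 2 * 21) * 11 = 7700 mm^2
A_total = 6258 + 7700 = 13958 mm^2 = 0.013958 m^2
Weight = rho * A = 7850 * 0.013958 = 109.5703 kg/m

109.5703 kg/m


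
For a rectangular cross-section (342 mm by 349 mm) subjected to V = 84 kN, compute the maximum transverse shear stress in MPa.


A = b * h = 342 * 349 = 119358 mm^2
V = 84 kN = 84000.0 N
tau_max = 1.5 * V / A = 1.5 * 84000.0 / 119358
= 1.0556 MPa

1.0556 MPa


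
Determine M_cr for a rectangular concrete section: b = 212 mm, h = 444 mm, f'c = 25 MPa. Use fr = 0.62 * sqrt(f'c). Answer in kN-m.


fr = 0.62 * sqrt(25) = 0.62 * 5.0 = 3.1 MPa
I = 212 * 444^3 / 12 = 1546334784.0 mm^4
y_t = 222.0 mm
M_cr = fr * I / y_t = 3.1 * 1546334784.0 / 222.0 N-mm
= 21.593 kN-m

21.593 kN-m


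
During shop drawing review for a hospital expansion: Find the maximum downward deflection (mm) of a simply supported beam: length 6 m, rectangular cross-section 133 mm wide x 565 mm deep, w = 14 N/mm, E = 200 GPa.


I = 133 * 565^3 / 12 = 1999013552.08 mm^4
L = 6000.0 mm, w = 14 N/mm, E = 200000.0 MPa
delta = 5 * w * L^4 / (384 * E * I)
= 5 * 14 * 6000.0^4 / (384 * 200000.0 * 1999013552.08)
= 0.5909 mm

0.5909 mm


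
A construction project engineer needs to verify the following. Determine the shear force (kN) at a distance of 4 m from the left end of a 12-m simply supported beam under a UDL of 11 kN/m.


R_A = w * L / 2 = 11 * 12 / 2 = 66.0 kN
V(x) = R_A - w * x = 66.0 - 11 * 4
= 22.0 kN

22.0 kN


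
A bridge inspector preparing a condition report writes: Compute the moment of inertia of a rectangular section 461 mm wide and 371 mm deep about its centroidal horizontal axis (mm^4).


I = b * h^3 / 12
= 461 * 371^3 / 12
= 461 * 51064811 / 12
= 1961739822.58 mm^4

1961739822.58 mm^4


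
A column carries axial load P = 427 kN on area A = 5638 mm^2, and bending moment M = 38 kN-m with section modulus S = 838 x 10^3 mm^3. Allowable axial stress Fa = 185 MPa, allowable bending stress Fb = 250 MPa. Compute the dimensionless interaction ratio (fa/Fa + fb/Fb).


f_a = P / A = 427000.0 / 5638 = 75.7361 MPa
f_b = M / S = 38000000.0 / 838000.0 = 45.3461 MPa
Ratio = f_a / Fa + f_b / Fb
= 75.7361 / 185 + 45.3461 / 250
= 0.5908 (dimensionless)

0.5908 (dimensionless)


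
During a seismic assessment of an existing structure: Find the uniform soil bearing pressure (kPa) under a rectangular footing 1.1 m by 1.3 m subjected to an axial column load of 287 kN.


A = 1.1 * 1.3 = 1.43 m^2
q = P / A = 287 / 1.43
= 200.6993 kPa

200.6993 kPa


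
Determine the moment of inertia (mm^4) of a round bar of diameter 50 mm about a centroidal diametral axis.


r = d / 2 = 50 / 2 = 25.0 mm
I = pi * r^4 / 4 = pi * 25.0^4 / 4
= 306796.16 mm^4

306796.16 mm^4


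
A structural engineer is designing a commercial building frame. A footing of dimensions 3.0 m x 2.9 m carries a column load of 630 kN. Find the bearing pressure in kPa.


A = 3.0 * 2.9 = 8.7 m^2
q = P / A = 630 / 8.7
= 72.4138 kPa

72.4138 kPa


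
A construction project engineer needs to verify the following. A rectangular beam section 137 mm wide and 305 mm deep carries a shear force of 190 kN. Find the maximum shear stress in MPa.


A = b * h = 137 * 305 = 41785 mm^2
V = 190 kN = 190000.0 N
tau_max = 1.5 * V / A = 1.5 * 190000.0 / 41785
= 6.8206 MPa

6.8206 MPa


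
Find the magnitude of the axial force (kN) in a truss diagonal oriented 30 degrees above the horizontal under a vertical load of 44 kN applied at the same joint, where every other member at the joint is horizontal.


At the joint, only the diagonal has a vertical component, so vertical equilibrium gives:
F * sin(30) = 44
F = 44 / sin(30)
= 44 / 0.5
= 88.0 kN

88.0 kN


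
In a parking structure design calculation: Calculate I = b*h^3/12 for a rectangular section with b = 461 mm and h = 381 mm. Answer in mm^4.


I = b * h^3 / 12
= 461 * 381^3 / 12
= 461 * 55306341 / 12
= 2124685266.75 mm^4

2124685266.75 mm^4


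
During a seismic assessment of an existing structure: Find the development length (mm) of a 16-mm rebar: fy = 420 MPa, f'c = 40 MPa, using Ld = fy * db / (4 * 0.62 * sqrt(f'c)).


Ld = (fy * db) / (4 * 0.62 * sqrt(f'c))
= (420 * 16) / (4 * 0.62 * sqrt(40))
= 6720 / 15.6849
= 428.44 mm

428.44 mm


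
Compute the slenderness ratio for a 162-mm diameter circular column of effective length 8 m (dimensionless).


Radius of gyration r = d / 4 = 162 / 4 = 40.5 mm
L_eff = 8000.0 mm
Slenderness ratio = L / r = 8000.0 / 40.5 = 197.53 (dimensionless)

197.53 (dimensionless)


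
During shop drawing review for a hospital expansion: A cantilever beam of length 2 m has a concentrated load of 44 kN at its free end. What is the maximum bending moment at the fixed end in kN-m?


For a cantilever with a point load at the free end:
M_max = P * L = 44 * 2 = 88 kN-m

88 kN-m


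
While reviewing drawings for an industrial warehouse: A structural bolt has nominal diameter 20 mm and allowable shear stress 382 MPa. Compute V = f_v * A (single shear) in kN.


A = pi * d^2 / 4 = pi * 20^2 / 4 = 314.1593 mm^2
V = f_v * A / 1000 = 382 * 314.1593 / 1000
= 120.0088 kN

120.0088 kN


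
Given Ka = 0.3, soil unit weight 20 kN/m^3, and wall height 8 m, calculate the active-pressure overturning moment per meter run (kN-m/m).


Pa = 0.5 * Ka * gamma * H^2
= 0.5 * 0.3 * 20 * 8^2
= 192.0 kN/m
Arm = H / 3 = 8 / 3 = 2.6667 m
Mo = Pa * arm = Pa * H / 3 = 192.0 * 8 / 3 = 512.0 kN-m/m

512.0 kN-m/m


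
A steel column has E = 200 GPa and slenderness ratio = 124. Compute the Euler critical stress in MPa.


sigma_cr = pi^2 * E / lambda^2
= 9.8696 * 200000.0 / 124^2
= 9.8696 * 200000.0 / 15376
= 128.3767 MPa

128.3767 MPa


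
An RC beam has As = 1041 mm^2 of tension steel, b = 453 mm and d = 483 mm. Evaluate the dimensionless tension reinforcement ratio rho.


rho = As / (b * d)
= 1041 / (453 * 483)
= 1041 / 218799
= 0.004758 (dimensionless)

0.004758 (dimensionless)


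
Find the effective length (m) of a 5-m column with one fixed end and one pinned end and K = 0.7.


L_eff = K * L
= 0.7 * 5
= 3.5 m

3.5 m


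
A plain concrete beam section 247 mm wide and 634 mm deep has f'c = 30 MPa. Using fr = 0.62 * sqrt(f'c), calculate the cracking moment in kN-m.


fr = 0.62 * sqrt(30) = 0.62 * 5.4772 = 3.3959 MPa
I = 247 * 634^3 / 12 = 5245458807.33 mm^4
y_t = 317.0 mm
M_cr = fr * I / y_t = 3.3959 * 5245458807.33 / 317.0 N-mm
= 56.1923 kN-m

56.1923 kN-m


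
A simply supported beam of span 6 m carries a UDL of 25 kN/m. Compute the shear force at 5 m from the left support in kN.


R_A = w * L / 2 = 25 * 6 / 2 = 75.0 kN
V(x) = R_A - w * x = 75.0 - 25 * 5
= -50.0 kN

-50.0 kN


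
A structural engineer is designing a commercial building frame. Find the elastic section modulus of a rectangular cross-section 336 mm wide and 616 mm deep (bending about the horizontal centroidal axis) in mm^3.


S = b * h^2 / 6
= 336 * 616^2 / 6
= 336 * 379456 / 6
= 21249536.0 mm^3

21249536.0 mm^3


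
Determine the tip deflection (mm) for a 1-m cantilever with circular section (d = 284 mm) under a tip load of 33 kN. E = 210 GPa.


I = pi * d^4 / 64 = pi * 284^4 / 64 = 319332601.38 mm^4
L = 1000.0 mm, P = 33000.0 N, E = 210000.0 MPa
delta = P * L^3 / (3 * E * I)
= 33000.0 * 1000.0^3 / (3 * 210000.0 * 319332601.38)
= 0.164 mm

0.164 mm


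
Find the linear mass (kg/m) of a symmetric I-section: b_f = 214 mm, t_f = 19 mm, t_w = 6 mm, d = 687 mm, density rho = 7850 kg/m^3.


A_flanges = 2 * 214 * 19 = 8132 mm^2
A_web = (687 - 2 * 19) * 6 = 3894 mm^2
A_total = 8132 + 3894 = 12026 mm^2 = 0.012026 m^2
Weight = rho * A = 7850 * 0.012026 = 94.4041 kg/m

94.4041 kg/m


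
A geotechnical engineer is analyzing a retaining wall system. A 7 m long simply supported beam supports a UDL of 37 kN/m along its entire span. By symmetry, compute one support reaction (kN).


Total load = w * L = 37 * 7 = 259 kN
By symmetry, each reaction R = total / 2 = 259 / 2 = 129.5 kN

129.5 kN


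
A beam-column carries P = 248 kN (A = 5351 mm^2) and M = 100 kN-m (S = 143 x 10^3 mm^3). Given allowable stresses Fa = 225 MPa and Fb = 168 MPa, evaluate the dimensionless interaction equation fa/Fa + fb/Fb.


f_a = P / A = 248000.0 / 5351 = 46.3465 MPa
f_b = M / S = 100000000.0 / 143000.0 = 699.3007 MPa
Ratio = f_a / Fa + f_b / Fb
= 46.3465 / 225 + 699.3007 / 168
= 4.3685 (dimensionless)

4.3685 (dimensionless)


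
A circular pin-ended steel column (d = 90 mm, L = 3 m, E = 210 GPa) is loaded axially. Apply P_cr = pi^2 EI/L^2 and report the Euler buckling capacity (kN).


I = pi * d^4 / 64 = 3220623.34 mm^4
L = 3000.0 mm
P_cr = pi^2 * E * I / L^2
= 9.8696 * 210000.0 * 3220623.34 / 3000.0^2
= 741679.83 N = 741.6798 kN

741.6798 kN


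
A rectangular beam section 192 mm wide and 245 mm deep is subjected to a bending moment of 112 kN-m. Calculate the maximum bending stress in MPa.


I = b * h^3 / 12 = 192 * 245^3 / 12 = 235298000.0 mm^4
y = h / 2 = 245 / 2 = 122.5 mm
M = 112 kN-m = 112000000.0 N-mm
sigma = M * y / I = 112000000.0 * 122.5 / 235298000.0
= 58.31 MPa

58.31 MPa


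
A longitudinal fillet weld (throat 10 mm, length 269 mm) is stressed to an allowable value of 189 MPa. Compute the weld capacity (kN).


Strength = throat * length * allowable stress
= 10 * 269 * 189 N
= 508410 N
= 508.41 kN

508.41 kN


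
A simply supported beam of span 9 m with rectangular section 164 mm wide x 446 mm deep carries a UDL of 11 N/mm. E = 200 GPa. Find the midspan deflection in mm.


I = 164 * 446^3 / 12 = 1212459325.33 mm^4
L = 9000.0 mm, w = 11 N/mm, E = 200000.0 MPa
delta = 5 * w * L^4 / (384 * E * I)
= 5 * 11 * 9000.0^4 / (384 * 200000.0 * 1212459325.33)
= 3.8753 mm

3.8753 mm


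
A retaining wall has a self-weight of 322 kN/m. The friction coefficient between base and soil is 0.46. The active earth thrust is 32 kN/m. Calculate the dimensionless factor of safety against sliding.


Resisting force = mu * W = 0.46 * 322 = 148.12 kN/m
FOS = Resisting / Driving = 148.12 / 32
= 4.6288 (dimensionless)

4.6288 (dimensionless)


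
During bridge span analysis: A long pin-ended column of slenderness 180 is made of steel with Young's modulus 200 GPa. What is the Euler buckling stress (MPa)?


sigma_cr = pi^2 * E / lambda^2
= 9.8696 * 200000.0 / 180^2
= 9.8696 * 200000.0 / 32400
= 60.9235 MPa

60.9235 MPa


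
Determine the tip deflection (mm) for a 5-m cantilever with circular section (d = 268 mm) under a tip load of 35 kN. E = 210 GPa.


I = pi * d^4 / 64 = pi * 268^4 / 64 = 253226454.78 mm^4
L = 5000.0 mm, P = 35000.0 N, E = 210000.0 MPa
delta = P * L^3 / (3 * E * I)
= 35000.0 * 5000.0^3 / (3 * 210000.0 * 253226454.78)
= 27.4239 mm

27.4239 mm


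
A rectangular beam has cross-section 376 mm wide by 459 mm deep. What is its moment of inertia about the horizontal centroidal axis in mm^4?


I = b * h^3 / 12
= 376 * 459^3 / 12
= 376 * 96702579 / 12
= 3030014142.0 mm^4

3030014142.0 mm^4


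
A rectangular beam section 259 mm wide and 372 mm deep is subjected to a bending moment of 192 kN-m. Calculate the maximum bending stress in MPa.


I = b * h^3 / 12 = 259 * 372^3 / 12 = 1111085136.0 mm^4
y = h / 2 = 372 / 2 = 186.0 mm
M = 192 kN-m = 192000000.0 N-mm
sigma = M * y / I = 192000000.0 * 186.0 / 1111085136.0
= 32.14 MPa

32.14 MPa


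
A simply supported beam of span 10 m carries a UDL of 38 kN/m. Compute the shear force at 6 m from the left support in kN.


R_A = w * L / 2 = 38 * 10 / 2 = 190.0 kN
V(x) = R_A - w * x = 190.0 - 38 * 6
= -38.0 kN

-38.0 kN


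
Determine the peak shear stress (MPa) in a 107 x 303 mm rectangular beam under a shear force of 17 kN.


A = b * h = 107 * 303 = 32421 mm^2
V = 17 kN = 17000.0 N
tau_max = 1.5 * V / A = 1.5 * 17000.0 / 32421
= 0.7865 MPa

0.7865 MPa


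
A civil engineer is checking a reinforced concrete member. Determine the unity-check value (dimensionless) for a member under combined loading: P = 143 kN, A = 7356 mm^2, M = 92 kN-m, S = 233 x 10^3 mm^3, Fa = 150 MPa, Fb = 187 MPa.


f_a = P / A = 143000.0 / 7356 = 19.4399 MPa
f_b = M / S = 92000000.0 / 233000.0 = 394.8498 MPa
Ratio = f_a / Fa + f_b / Fb
= 19.4399 / 150 + 394.8498 / 187
= 2.2411 (dimensionless)

2.2411 (dimensionless)


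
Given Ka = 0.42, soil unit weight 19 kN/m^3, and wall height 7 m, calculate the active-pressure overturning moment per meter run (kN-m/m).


Pa = 0.5 * Ka * gamma * H^2
= 0.5 * 0.42 * 19 * 7^2
= 195.51 kN/m
Arm = H / 3 = 7 / 3 = 2.3333 m
Mo = Pa * arm = Pa * H / 3 = 195.51 * 7 / 3 = 456.19 kN-m/m

456.19 kN-m/m


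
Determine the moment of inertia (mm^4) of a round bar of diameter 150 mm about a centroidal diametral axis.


r = d / 2 = 150 / 2 = 75.0 mm
I = pi * r^4 / 4 = pi * 75.0^4 / 4
= 24850488.76 mm^4

24850488.76 mm^4


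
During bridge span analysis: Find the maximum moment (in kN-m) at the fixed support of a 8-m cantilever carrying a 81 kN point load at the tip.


For a cantilever with a point load at the free end:
M_max = P * L = 81 * 8 = 648 kN-m

648 kN-m


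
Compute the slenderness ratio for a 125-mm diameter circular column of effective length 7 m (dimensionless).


Radius of gyration r = d / 4 = 125 / 4 = 31.25 mm
L_eff = 7000.0 mm
Slenderness ratio = L / r = 7000.0 / 31.25 = 224.0 (dimensionless)

224.0 (dimensionless)


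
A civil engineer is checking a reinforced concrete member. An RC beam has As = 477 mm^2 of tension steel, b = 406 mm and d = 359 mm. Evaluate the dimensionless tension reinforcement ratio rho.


rho = As / (b * d)
= 477 / (406 * 359)
= 477 / 145754
= 0.003273 (dimensionless)

0.003273 (dimensionless)


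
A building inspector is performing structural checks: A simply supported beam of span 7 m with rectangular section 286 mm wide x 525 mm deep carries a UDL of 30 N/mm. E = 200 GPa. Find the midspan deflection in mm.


I = 286 * 525^3 / 12 = 3448757812.5 mm^4
L = 7000.0 mm, w = 30 N/mm, E = 200000.0 MPa
delta = 5 * w * L^4 / (384 * E * I)
= 5 * 30 * 7000.0^4 / (384 * 200000.0 * 3448757812.5)
= 1.3598 mm

1.3598 mm


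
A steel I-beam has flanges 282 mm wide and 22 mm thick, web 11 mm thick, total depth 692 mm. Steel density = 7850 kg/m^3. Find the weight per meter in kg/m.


A_flanges = 2 * 282 * 22 = 12408 mm^2
A_web = (692 - 2 * 22) * 11 = 7128 mm^2
A_total = 12408 + 7128 = 19536 mm^2 = 0.019536 m^2
Weight = rho * A = 7850 * 0.019536 = 153.3576 kg/m

153.3576 kg/m


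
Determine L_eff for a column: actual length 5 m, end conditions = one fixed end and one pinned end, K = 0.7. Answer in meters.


L_eff = K * L
= 0.7 * 5
= 3.5 m

3.5 m


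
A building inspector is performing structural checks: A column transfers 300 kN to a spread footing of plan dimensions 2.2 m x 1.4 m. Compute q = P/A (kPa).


A = 2.2 * 1.4 = 3.08 m^2
q = P / A = 300 / 3.08
= 97.4026 kPa

97.4026 kPa


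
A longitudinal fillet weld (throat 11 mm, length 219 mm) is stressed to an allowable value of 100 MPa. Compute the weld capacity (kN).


Strength = throat * length * allowable stress
= 11 * 219 * 100 N
= 240900 N
= 240.9 kN

240.9 kN


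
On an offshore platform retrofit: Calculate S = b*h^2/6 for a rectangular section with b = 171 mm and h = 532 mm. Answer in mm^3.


S = b * h^2 / 6
= 171 * 532^2 / 6
= 171 * 283024 / 6
= 8066184.0 mm^3

8066184.0 mm^3


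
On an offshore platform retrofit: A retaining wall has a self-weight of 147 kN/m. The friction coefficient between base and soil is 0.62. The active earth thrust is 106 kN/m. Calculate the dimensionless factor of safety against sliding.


Resisting force = mu * W = 0.62 * 147 = 91.14 kN/m
FOS = Resisting / Driving = 91.14 / 106
= 0.8598 (dimensionless)

0.8598 (dimensionless)


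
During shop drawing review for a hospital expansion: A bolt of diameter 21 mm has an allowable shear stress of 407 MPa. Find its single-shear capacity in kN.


A = pi * d^2 / 4 = pi * 21^2 / 4 = 346.3606 mm^2
V = f_v * A / 1000 = 407 * 346.3606 / 1000
= 140.9688 kN

140.9688 kN


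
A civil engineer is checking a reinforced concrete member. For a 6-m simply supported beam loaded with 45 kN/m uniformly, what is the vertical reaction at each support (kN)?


Total load = w * L = 45 * 6 = 270 kN
By symmetry, each reaction R = total / 2 = 270 / 2 = 135.0 kN

135.0 kN


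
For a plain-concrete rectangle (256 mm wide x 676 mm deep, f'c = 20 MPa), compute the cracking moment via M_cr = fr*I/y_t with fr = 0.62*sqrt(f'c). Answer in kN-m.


fr = 0.62 * sqrt(20) = 0.62 * 4.4721 = 2.7727 MPa
I = 256 * 676^3 / 12 = 6590203221.33 mm^4
y_t = 338.0 mm
M_cr = fr * I / y_t = 2.7727 * 6590203221.33 / 338.0 N-mm
= 54.0616 kN-m

54.0616 kN-m


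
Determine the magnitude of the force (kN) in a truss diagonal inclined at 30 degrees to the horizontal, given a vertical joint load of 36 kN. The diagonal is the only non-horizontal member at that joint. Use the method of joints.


At the joint, only the diagonal has a vertical component, so vertical equilibrium gives:
F * sin(30) = 36
F = 36 / sin(30)
= 36 / 0.5
= 72.0 kN

72.0 kN


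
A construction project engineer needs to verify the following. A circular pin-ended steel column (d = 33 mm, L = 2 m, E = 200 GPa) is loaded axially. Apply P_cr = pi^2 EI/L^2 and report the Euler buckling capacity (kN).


I = pi * d^4 / 64 = 58213.76 mm^4
L = 2000.0 mm
P_cr = pi^2 * E * I / L^2
= 9.8696 * 200000.0 * 58213.76 / 2000.0^2
= 28727.34 N = 28.7273 kN

28.7273 kN


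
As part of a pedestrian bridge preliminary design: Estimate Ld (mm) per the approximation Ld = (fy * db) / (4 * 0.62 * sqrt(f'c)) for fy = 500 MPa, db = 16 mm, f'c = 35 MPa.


Ld = (fy * db) / (4 * 0.62 * sqrt(f'c))
= (500 * 16) / (4 * 0.62 * sqrt(35))
= 8000 / 14.6719
= 545.26 mm

545.26 mm


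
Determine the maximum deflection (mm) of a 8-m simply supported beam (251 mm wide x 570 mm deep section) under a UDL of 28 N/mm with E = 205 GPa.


I = 251 * 570^3 / 12 = 3873620250.0 mm^4
L = 8000.0 mm, w = 28 N/mm, E = 205000.0 MPa
delta = 5 * w * L^4 / (384 * E * I)
= 5 * 28 * 8000.0^4 / (384 * 205000.0 * 3873620250.0)
= 1.8806 mm

1.8806 mm


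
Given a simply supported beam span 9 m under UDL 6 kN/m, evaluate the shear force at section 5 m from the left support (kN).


R_A = w * L / 2 = 6 * 9 / 2 = 27.0 kN
V(x) = R_A - w * x = 27.0 - 6 * 5
= -3.0 kN

-3.0 kN


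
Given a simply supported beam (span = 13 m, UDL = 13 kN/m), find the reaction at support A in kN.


Total load = w * L = 13 * 13 = 169 kN
By symmetry, each reaction R = total / 2 = 169 / 2 = 84.5 kN

84.5 kN


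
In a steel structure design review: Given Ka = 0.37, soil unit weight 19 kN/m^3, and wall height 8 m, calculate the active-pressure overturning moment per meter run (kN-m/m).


Pa = 0.5 * Ka * gamma * H^2
= 0.5 * 0.37 * 19 * 8^2
= 224.96 kN/m
Arm = H / 3 = 8 / 3 = 2.6667 m
Mo = Pa * arm = Pa * H / 3 = 224.96 * 8 / 3 = 599.8933 kN-m/m

599.8933 kN-m/m


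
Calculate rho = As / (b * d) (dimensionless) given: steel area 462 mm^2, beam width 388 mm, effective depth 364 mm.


rho = As / (b * d)
= 462 / (388 * 364)
= 462 / 141232
= 0.003271 (dimensionless)

0.003271 (dimensionless)


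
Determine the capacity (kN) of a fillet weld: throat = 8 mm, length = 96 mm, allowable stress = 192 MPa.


Strength = throat * length * allowable stress
= 8 * 96 * 192 N
= 147456 N
= 147.46 kN

147.46 kN


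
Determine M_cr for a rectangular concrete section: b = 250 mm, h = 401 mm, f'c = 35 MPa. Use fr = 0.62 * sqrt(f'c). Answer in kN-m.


fr = 0.62 * sqrt(35) = 0.62 * 5.9161 = 3.668 MPa
I = 250 * 401^3 / 12 = 1343358354.17 mm^4
y_t = 200.5 mm
M_cr = fr * I / y_t = 3.668 * 1343358354.17 / 200.5 N-mm
= 24.5755 kN-m

24.5755 kN-m


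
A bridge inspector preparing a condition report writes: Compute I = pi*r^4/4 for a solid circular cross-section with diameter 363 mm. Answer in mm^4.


r = d / 2 = 363 / 2 = 181.5 mm
I = pi * r^4 / 4 = pi * 181.5^4 / 4
= 852307674.19 mm^4

852307674.19 mm^4


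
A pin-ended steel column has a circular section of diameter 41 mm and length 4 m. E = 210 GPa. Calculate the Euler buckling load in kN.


I = pi * d^4 / 64 = 138709.22 mm^4
L = 4000.0 mm
P_cr = pi^2 * E * I / L^2
= 9.8696 * 210000.0 * 138709.22 / 4000.0^2
= 17968.19 N = 17.9682 kN

17.9682 kN


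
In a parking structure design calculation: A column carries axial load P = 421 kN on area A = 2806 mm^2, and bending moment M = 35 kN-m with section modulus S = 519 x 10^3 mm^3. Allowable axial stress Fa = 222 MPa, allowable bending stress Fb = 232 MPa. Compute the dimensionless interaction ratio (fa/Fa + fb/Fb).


f_a = P / A = 421000.0 / 2806 = 150.0356 MPa
f_b = M / S = 35000000.0 / 519000.0 = 67.4374 MPa
Ratio = f_a / Fa + f_b / Fb
= 150.0356 / 222 + 67.4374 / 232
= 0.9665 (dimensionless)

0.9665 (dimensionless)


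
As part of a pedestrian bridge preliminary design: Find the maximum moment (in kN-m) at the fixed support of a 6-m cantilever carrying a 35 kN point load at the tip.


For a cantilever with a point load at the free end:
M_max = P * L = 35 * 6 = 210 kN-m

210 kN-m


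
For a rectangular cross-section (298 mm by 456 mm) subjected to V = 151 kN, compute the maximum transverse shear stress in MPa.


A = b * h = 298 * 456 = 135888 mm^2
V = 151 kN = 151000.0 N
tau_max = 1.5 * V / A = 1.5 * 151000.0 / 135888
= 1.6668 MPa

1.6668 MPa


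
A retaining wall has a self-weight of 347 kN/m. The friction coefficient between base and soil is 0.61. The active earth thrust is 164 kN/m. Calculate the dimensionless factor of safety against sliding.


Resisting force = mu * W = 0.61 * 347 = 211.67 kN/m
FOS = Resisting / Driving = 211.67 / 164
= 1.2907 (dimensionless)

1.2907 (dimensionless)


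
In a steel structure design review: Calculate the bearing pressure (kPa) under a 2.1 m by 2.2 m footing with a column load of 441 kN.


A = 2.1 * 2.2 = 4.62 m^2
q = P / A = 441 / 4.62
= 95.4545 kPa

95.4545 kPa


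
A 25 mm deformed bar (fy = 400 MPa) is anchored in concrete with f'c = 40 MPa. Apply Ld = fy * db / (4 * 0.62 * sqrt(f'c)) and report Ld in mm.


Ld = (fy * db) / (4 * 0.62 * sqrt(f'c))
= (400 * 25) / (4 * 0.62 * sqrt(40))
= 10000 / 15.6849
= 637.56 mm

637.56 mm


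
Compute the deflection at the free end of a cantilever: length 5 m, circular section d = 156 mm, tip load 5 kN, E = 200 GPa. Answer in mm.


I = pi * d^4 / 64 = pi * 156^4 / 64 = 29071557.0 mm^4
L = 5000.0 mm, P = 5000.0 N, E = 200000.0 MPa
delta = P * L^3 / (3 * E * I)
= 5000.0 * 5000.0^3 / (3 * 200000.0 * 29071557.0)
= 35.8311 mm

35.8311 mm


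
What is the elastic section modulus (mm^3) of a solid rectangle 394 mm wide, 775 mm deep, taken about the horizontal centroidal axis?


S = b * h^2 / 6
= 394 * 775^2 / 6
= 394 * 600625 / 6
= 39441041.67 mm^3

39441041.67 mm^3


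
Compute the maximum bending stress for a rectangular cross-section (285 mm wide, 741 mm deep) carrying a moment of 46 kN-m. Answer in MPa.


I = b * h^3 / 12 = 285 * 741^3 / 12 = 9663139248.75 mm^4
y = h / 2 = 741 / 2 = 370.5 mm
M = 46 kN-m = 46000000.0 N-mm
sigma = M * y / I = 46000000.0 * 370.5 / 9663139248.75
= 1.76 MPa

1.76 MPa


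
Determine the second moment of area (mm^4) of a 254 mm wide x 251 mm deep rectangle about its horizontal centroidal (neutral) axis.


I = b * h^3 / 12
= 254 * 251^3 / 12
= 254 * 15813251 / 12
= 334713812.83 mm^4

334713812.83 mm^4


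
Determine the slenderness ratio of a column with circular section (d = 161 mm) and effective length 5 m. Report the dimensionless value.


Radius of gyration r = d / 4 = 161 / 4 = 40.25 mm
L_eff = 5000.0 mm
Slenderness ratio = L / r = 5000.0 / 40.25 = 124.22 (dimensionless)

124.22 (dimensionless)


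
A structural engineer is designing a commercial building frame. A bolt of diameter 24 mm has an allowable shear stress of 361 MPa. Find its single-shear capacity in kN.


A = pi * d^2 / 4 = pi * 24^2 / 4 = 452.3893 mm^2
V = f_v * A / 1000 = 361 * 452.3893 / 1000
= 163.3126 kN

163.3126 kN


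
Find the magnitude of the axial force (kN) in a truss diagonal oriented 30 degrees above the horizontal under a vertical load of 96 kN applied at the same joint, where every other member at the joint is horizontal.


At the joint, only the diagonal has a vertical component, so vertical equilibrium gives:
F * sin(30) = 96
F = 96 / sin(30)
= 96 / 0.5
= 192.0 kN

192.0 kN


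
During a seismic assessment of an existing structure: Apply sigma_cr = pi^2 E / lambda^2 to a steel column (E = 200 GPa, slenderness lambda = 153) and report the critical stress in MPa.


sigma_cr = pi^2 * E / lambda^2
= 9.8696 * 200000.0 / 153^2
= 9.8696 * 200000.0 / 23409
= 84.3232 MPa

84.3232 MPa


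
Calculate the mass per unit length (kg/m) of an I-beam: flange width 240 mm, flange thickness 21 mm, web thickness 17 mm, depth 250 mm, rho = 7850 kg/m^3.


A_flanges = 2 * 240 * 21 = 10080 mm^2
A_web = (250 - 2 * 21) * 17 = 3536 mm^2
A_total = 10080 + 3536 = 13616 mm^2 = 0.013616 m^2
Weight = rho * A = 7850 * 0.013616 = 106.8856 kg/m

106.8856 kg/m


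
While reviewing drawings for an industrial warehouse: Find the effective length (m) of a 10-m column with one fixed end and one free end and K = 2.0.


L_eff = K * L
= 2.0 * 10
= 20.0 m

20.0 m


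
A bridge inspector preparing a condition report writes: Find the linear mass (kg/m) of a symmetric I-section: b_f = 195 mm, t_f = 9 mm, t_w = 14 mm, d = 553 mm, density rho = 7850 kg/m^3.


A_flanges = 2 * 195 * 9 = 3510 mm^2
A_web = (553 - 2 * 9) * 14 = 7490 mm^2
A_total = 3510 + 7490 = 11000 mm^2 = 0.011000 m^2
Weight = rho * A = 7850 * 0.011000 = 86.35 kg/m

86.35 kg/m


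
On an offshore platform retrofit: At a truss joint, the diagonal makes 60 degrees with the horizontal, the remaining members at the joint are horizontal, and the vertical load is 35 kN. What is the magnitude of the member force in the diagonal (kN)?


At the joint, only the diagonal has a vertical component, so vertical equilibrium gives:
F * sin(60) = 35
F = 35 / sin(60)
= 35 / 0.866025
= 40.41 kN

40.41 kN


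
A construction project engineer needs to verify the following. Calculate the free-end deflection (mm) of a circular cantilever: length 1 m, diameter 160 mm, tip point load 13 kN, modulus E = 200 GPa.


I = pi * d^4 / 64 = pi * 160^4 / 64 = 32169908.77 mm^4
L = 1000.0 mm, P = 13000.0 N, E = 200000.0 MPa
delta = P * L^3 / (3 * E * I)
= 13000.0 * 1000.0^3 / (3 * 200000.0 * 32169908.77)
= 0.6735 mm

0.6735 mm


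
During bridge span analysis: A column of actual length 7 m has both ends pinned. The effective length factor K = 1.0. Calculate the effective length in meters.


L_eff = K * L
= 1.0 * 7
= 7.0 m

7.0 m
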